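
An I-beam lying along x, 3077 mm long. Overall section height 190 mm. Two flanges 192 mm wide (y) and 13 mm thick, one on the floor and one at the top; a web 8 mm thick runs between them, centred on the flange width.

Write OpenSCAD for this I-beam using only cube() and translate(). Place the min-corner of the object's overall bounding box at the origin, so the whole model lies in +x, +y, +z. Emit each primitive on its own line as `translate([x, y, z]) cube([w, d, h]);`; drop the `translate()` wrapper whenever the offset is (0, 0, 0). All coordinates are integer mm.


cube([3077, 192, 13]);
translate([0, 92, 13]) cube([3077, 8, 164]);
translate([0, 0, 177]) cube([3077, 192, 13]);


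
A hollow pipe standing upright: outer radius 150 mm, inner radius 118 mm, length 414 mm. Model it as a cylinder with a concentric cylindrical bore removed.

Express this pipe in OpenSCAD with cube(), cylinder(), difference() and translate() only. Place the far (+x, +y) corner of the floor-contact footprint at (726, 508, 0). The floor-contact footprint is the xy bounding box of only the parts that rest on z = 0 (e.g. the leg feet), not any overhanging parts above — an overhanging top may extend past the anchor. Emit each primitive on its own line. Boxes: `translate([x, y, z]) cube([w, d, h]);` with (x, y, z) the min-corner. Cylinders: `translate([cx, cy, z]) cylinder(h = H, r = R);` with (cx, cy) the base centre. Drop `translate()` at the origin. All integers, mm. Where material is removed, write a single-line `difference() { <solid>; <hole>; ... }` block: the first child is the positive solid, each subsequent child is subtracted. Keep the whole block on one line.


difference() { translate([576, 358, 0]) cylinder(h = 414, r = 150); translate([576, 358, 0]) cylinder(h = 414, r = 118); }


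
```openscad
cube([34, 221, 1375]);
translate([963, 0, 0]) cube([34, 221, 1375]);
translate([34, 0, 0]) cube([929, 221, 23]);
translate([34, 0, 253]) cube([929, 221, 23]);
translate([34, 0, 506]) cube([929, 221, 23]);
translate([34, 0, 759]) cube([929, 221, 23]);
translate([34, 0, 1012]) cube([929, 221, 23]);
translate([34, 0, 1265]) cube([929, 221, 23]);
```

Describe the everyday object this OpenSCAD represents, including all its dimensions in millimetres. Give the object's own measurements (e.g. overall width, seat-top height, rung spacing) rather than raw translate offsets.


An open bookshelf. Two side panels, each 34 mm thick, 221 mm deep and 1375 mm tall, stand 997 mm apart (outside-to-outside). Between them sit 6 shelves, each 23 mm thick and 221 mm deep, spanning the full gap between the sides. The bottom shelf rests on the floor (its underside at z = 0) and the clear gap between one shelf's top and the next shelf's underside is 230 mm.


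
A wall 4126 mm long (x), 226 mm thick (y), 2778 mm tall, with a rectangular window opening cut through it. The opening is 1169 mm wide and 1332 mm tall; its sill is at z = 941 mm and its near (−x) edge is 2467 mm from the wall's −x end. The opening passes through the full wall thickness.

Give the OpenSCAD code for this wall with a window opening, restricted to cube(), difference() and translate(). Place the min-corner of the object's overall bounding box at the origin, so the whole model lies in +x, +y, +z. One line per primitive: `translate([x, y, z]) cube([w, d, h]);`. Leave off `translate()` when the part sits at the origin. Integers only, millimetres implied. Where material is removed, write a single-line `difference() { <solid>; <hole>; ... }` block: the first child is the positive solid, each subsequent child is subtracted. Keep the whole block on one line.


difference() { cube([4126, 226, 2778]); translate([2467, 0, 941]) cube([1169, 226, 1332]); }


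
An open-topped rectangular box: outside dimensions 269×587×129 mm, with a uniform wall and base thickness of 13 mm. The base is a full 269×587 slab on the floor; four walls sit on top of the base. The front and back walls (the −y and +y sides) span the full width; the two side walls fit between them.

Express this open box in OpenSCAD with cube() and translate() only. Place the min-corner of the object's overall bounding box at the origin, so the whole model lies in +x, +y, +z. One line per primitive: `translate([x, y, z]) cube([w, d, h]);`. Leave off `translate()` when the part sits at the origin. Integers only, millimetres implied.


cube([269, 587, 13]);
translate([0, 0, 13]) cube([269, 13, 116]);
translate([0, 574, 13]) cube([269, 13, 116]);
translate([0, 13, 13]) cube([13, 561, 116]);
translate([256, 13, 13]) cube([13, 561, 116]);


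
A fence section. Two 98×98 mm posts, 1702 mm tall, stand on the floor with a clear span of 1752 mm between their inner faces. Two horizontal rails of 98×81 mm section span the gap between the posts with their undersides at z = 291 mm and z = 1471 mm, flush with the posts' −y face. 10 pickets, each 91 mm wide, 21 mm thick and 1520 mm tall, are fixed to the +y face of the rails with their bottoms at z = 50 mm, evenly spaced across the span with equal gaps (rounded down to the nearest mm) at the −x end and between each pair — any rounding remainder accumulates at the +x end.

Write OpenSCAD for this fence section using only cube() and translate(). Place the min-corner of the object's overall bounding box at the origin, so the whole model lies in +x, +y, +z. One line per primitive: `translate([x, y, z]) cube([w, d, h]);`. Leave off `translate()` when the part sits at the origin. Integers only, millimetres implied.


cube([98, 98, 1702]);
translate([1850, 0, 0]) cube([98, 98, 1702]);
translate([98, 0, 291]) cube([1752, 98, 81]);
translate([98, 0, 1471]) cube([1752, 98, 81]);
translate([174, 98, 50]) cube([91, 21, 1520]);
translate([341, 98, 50]) cube([91, 21, 1520]);
translate([508, 98, 50]) cube([91, 21, 1520]);
translate([675, 98, 50]) cube([91, 21, 1520]);
translate([842, 98, 50]) cube([91, 21, 1520]);
translate([1009, 98, 50]) cube([91, 21, 1520]);
translate([1176, 98, 50]) cube([91, 21, 1520]);
translate([1343, 98, 50]) cube([91, 21, 1520]);
translate([1510, 98, 50]) cube([91, 21, 1520]);
translate([1677, 98, 50]) cube([91, 21, 1520]);


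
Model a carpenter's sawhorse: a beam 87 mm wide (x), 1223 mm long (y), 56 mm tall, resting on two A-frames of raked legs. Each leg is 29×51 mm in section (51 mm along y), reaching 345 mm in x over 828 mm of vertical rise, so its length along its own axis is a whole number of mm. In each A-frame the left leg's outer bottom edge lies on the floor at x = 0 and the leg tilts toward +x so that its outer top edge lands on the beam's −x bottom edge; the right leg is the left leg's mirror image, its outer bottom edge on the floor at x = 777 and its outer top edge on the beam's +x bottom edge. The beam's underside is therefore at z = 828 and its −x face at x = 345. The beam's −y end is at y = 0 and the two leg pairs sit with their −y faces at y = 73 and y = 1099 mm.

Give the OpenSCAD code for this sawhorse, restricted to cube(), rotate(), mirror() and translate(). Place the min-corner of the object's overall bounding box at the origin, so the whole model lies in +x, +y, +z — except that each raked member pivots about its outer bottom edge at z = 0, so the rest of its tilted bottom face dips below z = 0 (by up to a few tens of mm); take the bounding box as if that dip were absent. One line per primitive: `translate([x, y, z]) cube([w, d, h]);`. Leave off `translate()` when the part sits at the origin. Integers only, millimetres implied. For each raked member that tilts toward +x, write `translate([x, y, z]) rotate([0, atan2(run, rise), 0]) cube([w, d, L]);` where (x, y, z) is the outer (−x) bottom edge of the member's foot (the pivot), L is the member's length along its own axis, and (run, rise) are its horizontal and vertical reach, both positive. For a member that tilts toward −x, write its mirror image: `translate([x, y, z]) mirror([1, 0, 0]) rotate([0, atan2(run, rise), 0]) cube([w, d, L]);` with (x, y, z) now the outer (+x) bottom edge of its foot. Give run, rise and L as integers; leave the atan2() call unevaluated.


translate([345, 0, 828]) cube([87, 1223, 56]);
translate([0, 73, 0]) rotate([0, atan2(345, 828), 0]) cube([29, 51, 897]);
translate([777, 73, 0]) mirror([1, 0, 0]) rotate([0, atan2(345, 828), 0]) cube([29, 51, 897]);
translate([0, 1099, 0]) rotate([0, atan2(345, 828), 0]) cube([29, 51, 897]);
translate([777, 1099, 0]) mirror([1, 0, 0]) rotate([0, atan2(345, 828), 0]) cube([29, 51, 897]);


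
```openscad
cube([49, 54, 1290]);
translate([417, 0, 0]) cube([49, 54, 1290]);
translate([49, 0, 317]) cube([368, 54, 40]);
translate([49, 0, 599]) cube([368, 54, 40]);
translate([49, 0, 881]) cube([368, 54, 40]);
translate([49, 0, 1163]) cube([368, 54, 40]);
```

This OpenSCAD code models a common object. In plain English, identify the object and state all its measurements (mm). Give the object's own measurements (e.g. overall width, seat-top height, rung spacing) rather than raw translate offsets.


A straight ladder. Two 49×54 mm vertical rails, 1290 mm tall, stand 466 mm apart (outside-to-outside) with their front faces coplanar on the −y side. 4 rungs, each 54 mm deep and 40 mm tall, span between the inner faces of the rails, front faces flush with the rails. The lowest rung's underside is at z = 317 mm and rungs are spaced 282 mm apart (underside to underside).


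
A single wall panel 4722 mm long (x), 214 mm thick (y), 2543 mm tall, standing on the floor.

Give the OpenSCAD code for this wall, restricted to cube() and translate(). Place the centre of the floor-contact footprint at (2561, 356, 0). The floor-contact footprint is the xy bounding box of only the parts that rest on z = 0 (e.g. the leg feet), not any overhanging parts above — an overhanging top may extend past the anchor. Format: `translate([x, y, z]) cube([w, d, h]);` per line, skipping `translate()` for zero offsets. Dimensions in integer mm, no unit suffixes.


translate([200, 249, 0]) cube([4722, 214, 2543]);


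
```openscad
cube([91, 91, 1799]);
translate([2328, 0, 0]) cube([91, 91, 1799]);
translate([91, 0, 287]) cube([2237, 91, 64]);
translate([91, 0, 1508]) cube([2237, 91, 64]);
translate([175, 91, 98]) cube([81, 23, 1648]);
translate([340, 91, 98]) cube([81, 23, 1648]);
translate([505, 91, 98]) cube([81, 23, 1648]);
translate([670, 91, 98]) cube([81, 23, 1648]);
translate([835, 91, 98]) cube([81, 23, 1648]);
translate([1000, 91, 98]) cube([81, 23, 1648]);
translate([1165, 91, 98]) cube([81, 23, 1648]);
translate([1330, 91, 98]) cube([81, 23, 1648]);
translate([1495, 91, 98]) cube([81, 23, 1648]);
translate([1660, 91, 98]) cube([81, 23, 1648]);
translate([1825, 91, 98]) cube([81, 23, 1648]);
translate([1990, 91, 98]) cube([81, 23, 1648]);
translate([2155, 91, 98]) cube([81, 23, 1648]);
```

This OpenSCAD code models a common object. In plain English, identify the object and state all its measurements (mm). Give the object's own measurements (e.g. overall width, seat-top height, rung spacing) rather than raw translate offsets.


A fence section. Two 91×91 mm posts, 1799 mm tall, stand on the floor with a clear span of 2237 mm between their inner faces. Two horizontal rails of 91×64 mm section span the gap between the posts with their undersides at z = 287 mm and z = 1508 mm, flush with the posts' −y face. 13 pickets, each 81 mm wide, 23 mm thick and 1648 mm tall, are fixed to the +y face of the rails with their bottoms at z = 98 mm, spaced across the span with a 84 mm gap after the −x post and between neighbouring pickets, with 92 mm left before the +x post.


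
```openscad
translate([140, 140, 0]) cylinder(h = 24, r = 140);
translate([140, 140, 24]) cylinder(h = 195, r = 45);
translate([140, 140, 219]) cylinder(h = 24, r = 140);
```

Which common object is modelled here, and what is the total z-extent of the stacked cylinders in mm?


A spool. The overall height is 243 mm.

Three coaxial cylinders, large–small–large — a spool. Two 24 mm flanges and a 195 mm core give 24 + 195 + 24 = 243 mm.


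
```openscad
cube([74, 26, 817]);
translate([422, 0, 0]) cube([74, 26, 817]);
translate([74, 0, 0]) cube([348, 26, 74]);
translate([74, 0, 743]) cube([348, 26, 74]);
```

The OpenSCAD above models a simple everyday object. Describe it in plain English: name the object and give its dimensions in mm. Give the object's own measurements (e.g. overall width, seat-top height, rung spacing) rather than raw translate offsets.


A rectangular picture frame lying in the x–z plane (depth along y). The opening is 348 mm wide (x) by 669 mm tall (z), surrounded by a border 74 mm wide on all four sides. The frame is 26 mm deep and is made of two full-height vertical stiles with two horizontal rails fitted between them.


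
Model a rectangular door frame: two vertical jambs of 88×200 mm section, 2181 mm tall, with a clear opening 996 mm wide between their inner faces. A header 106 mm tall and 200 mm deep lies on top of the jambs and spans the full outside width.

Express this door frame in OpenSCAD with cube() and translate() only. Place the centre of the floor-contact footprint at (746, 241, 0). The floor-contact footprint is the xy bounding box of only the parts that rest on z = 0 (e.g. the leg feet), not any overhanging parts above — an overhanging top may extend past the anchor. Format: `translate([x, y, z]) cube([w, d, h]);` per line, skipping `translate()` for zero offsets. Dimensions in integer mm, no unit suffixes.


translate([160, 141, 0]) cube([88, 200, 2181]);
translate([1244, 141, 0]) cube([88, 200, 2181]);
translate([160, 141, 2181]) cube([1172, 200, 106]);


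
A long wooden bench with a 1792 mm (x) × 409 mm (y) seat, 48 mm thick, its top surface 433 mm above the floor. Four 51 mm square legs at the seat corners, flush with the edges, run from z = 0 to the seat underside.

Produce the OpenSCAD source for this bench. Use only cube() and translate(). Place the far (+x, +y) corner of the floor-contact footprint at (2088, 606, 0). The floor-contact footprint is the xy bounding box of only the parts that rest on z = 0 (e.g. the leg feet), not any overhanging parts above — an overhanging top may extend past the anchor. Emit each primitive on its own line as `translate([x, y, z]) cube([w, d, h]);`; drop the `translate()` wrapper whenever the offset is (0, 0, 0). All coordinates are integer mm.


translate([296, 197, 385]) cube([1792, 409, 48]);
translate([296, 197, 0]) cube([51, 51, 385]);
translate([296, 555, 0]) cube([51, 51, 385]);
translate([2037, 197, 0]) cube([51, 51, 385]);
translate([2037, 555, 0]) cube([51, 51, 385]);


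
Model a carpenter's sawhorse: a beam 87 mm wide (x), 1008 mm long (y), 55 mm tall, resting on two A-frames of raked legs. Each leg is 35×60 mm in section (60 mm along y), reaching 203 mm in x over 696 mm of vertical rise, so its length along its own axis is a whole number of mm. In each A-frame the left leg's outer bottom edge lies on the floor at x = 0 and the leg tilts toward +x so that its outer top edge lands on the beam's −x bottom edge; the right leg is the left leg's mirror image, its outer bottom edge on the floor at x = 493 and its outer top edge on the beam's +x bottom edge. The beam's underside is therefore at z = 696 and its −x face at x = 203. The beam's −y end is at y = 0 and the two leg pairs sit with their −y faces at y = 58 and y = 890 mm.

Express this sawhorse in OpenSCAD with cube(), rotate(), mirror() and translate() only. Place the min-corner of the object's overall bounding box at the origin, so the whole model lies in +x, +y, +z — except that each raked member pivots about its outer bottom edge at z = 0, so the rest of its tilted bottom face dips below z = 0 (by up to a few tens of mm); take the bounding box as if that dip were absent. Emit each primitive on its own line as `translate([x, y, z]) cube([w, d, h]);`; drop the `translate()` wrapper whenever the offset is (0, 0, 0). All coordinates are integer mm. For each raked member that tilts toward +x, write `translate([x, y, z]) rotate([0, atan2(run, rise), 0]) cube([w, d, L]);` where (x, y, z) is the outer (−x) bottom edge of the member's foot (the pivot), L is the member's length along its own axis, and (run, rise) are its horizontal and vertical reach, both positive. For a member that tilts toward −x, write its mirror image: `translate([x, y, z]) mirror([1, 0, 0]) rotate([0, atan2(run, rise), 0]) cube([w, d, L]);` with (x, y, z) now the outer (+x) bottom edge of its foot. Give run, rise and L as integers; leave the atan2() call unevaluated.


translate([203, 0, 696]) cube([87, 1008, 55]);
translate([0, 58, 0]) rotate([0, atan2(203, 696), 0]) cube([35, 60, 725]);
translate([493, 58, 0]) mirror([1, 0, 0]) rotate([0, atan2(203, 696), 0]) cube([35, 60, 725]);
translate([0, 890, 0]) rotate([0, atan2(203, 696), 0]) cube([35, 60, 725]);
translate([493, 890, 0]) mirror([1, 0, 0]) rotate([0, atan2(203, 696), 0]) cube([35, 60, 725]);


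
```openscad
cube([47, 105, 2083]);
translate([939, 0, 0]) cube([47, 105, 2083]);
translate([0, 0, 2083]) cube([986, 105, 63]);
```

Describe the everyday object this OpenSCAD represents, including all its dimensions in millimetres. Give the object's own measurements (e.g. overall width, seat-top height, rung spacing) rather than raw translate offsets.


A door frame. The clear opening is 892 mm wide and 2083 mm high. Two 47 mm wide jambs, 105 mm deep, stand either side of the opening from the floor to the top of the opening. A 63 mm thick head sits across the top of both jambs, spanning the full outside width of the frame.


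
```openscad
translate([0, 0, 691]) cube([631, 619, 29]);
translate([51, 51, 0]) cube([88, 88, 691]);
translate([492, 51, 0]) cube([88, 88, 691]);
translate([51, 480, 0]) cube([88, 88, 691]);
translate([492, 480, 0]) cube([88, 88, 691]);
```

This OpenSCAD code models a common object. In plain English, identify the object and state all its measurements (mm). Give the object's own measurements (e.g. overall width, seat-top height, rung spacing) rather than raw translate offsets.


A table: top 631 mm (x) × 619 mm (y), 29 mm thick, upper face at z = 720 mm, on four 88×88 mm square legs, each inset 51 mm from the nearest pair of top edges from z = 0 to the bottom of the top.


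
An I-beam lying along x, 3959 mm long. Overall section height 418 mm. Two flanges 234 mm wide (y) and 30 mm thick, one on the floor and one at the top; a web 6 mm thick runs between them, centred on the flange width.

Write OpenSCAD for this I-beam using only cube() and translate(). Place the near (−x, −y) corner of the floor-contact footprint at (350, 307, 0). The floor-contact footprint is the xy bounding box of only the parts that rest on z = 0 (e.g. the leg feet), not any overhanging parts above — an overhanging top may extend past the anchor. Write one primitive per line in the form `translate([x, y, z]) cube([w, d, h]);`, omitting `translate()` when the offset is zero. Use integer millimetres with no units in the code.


translate([350, 307, 0]) cube([3959, 234, 30]);
translate([350, 421, 30]) cube([3959, 6, 358]);
translate([350, 307, 388]) cube([3959, 234, 30]);


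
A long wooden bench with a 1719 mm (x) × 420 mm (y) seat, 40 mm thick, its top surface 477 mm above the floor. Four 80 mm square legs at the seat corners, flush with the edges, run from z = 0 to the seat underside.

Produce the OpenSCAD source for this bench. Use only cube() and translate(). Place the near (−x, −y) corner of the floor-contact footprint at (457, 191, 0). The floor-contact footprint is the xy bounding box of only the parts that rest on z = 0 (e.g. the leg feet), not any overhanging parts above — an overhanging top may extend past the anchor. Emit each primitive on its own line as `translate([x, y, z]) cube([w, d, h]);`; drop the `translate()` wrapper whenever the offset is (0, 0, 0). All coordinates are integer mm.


// leg_h = 477 − 40 = 437
translate([457, 191, 437]) cube([1719, 420, 40]);
translate([457, 191, 0]) cube([80, 80, 437]);
translate([457, 531, 0]) cube([80, 80, 437]);
translate([2096, 191, 0]) cube([80, 80, 437]);
translate([2096, 531, 0]) cube([80, 80, 437]);


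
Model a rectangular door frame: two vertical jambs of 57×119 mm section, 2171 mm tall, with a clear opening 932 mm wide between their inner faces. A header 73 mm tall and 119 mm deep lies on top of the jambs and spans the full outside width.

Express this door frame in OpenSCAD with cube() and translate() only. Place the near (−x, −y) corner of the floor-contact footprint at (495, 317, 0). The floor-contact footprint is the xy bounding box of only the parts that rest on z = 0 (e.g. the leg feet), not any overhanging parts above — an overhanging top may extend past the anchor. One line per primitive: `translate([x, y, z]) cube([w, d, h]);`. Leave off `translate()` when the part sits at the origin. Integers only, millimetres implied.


translate([495, 317, 0]) cube([57, 119, 2171]);
translate([1484, 317, 0]) cube([57, 119, 2171]);
translate([495, 317, 2171]) cube([1046, 119, 73]);


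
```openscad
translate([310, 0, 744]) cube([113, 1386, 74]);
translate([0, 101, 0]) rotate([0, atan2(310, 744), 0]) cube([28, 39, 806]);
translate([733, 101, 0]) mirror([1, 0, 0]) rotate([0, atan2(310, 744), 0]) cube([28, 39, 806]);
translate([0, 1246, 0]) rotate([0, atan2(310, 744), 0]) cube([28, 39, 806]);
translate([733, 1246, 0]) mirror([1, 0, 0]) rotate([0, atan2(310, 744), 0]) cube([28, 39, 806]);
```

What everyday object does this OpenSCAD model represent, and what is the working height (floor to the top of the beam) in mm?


A sawhorse. The overall height is 818 mm.

A beam across two mirrored pairs of raked legs — a sawhorse. The beam's underside is at z = 744 (matching the legs' vertical rise in atan2(310, 744)) and the beam is 74 mm tall, so its top is at 744 + 74 = 818 mm. The raked legs top out at the beam's underside, so that is the highest point.


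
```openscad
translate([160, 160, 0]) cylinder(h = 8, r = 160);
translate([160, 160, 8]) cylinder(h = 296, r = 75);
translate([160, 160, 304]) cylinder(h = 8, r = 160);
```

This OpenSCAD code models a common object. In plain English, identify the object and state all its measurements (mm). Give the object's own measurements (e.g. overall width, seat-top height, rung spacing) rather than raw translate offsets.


A spool: two coaxial disc flanges of radius 160 mm and thickness 8 mm, joined by a core cylinder of radius 75 mm and height 296 mm. The lower flange rests on z = 0 and the three cylinders share a vertical axis.


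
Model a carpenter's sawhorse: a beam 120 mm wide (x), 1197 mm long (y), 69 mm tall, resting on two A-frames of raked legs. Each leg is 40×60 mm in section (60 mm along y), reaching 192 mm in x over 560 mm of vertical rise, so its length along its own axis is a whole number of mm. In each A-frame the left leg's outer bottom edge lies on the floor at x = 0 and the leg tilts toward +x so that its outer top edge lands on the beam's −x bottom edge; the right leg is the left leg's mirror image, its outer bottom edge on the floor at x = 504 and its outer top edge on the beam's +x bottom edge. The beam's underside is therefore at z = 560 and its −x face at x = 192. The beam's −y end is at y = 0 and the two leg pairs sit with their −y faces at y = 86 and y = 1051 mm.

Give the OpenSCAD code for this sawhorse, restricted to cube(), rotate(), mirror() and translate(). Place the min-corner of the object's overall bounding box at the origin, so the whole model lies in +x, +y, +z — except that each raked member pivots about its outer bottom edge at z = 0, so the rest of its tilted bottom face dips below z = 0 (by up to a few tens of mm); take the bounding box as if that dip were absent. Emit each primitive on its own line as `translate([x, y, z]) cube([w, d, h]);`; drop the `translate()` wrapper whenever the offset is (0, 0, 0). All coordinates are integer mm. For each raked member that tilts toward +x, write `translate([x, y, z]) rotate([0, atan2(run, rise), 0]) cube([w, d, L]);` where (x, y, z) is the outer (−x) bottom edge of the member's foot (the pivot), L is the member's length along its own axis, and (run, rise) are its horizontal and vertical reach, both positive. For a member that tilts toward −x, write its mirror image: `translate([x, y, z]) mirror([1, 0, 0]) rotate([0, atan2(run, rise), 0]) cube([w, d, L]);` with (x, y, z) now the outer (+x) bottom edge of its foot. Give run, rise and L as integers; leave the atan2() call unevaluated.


// leg length = √(192² + 560²) = 592
// right-leg outer foot x = 2·192 + 120 = 504
// beam min-corner = (192, 0, 560)
translate([192, 0, 560]) cube([120, 1197, 69]);
translate([0, 86, 0]) rotate([0, atan2(192, 560), 0]) cube([40, 60, 592]);
translate([504, 86, 0]) mirror([1, 0, 0]) rotate([0, atan2(192, 560), 0]) cube([40, 60, 592]);
translate([0, 1051, 0]) rotate([0, atan2(192, 560), 0]) cube([40, 60, 592]);
translate([504, 1051, 0]) mirror([1, 0, 0]) rotate([0, atan2(192, 560), 0]) cube([40, 60, 592]);


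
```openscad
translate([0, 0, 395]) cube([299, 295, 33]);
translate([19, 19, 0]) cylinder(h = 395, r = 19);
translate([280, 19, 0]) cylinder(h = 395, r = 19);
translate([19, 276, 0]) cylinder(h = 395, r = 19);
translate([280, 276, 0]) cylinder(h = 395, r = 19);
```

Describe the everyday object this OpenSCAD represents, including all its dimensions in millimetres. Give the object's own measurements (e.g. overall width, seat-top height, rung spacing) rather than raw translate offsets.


A simple wooden stool: a rectangular seat 299 mm (x) by 295 mm (y), 33 mm thick, top face at z = 428 mm, on four round legs, each 38 mm in diameter. The legs rest on z = 0, each leg's axis is inset half a diameter from the nearest pair of seat edges (so the leg's bounding box is flush with the corner).


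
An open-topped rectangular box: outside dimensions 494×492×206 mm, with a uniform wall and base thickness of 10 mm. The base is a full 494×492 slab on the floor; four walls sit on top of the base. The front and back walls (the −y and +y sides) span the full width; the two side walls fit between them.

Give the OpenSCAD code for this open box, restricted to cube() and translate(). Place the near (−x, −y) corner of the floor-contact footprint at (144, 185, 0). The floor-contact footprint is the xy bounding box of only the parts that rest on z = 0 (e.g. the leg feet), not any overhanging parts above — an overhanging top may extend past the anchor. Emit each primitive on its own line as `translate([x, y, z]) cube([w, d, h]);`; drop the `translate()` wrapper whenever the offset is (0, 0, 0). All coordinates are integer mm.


translate([144, 185, 0]) cube([494, 492, 10]);
translate([144, 185, 10]) cube([494, 10, 196]);
translate([144, 667, 10]) cube([494, 10, 196]);
translate([144, 195, 10]) cube([10, 472, 196]);
translate([628, 195, 10]) cube([10, 472, 196]);


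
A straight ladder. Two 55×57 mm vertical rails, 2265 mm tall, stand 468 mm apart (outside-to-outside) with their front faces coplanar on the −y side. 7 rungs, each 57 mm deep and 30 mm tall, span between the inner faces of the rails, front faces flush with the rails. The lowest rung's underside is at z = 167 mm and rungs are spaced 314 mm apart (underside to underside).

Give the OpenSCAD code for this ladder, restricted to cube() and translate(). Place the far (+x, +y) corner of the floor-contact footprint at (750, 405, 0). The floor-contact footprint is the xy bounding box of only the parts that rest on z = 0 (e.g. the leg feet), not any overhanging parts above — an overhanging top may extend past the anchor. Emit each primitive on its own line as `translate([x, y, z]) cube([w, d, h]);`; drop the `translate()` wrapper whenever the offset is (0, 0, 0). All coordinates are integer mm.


translate([282, 348, 0]) cube([55, 57, 2265]);
translate([695, 348, 0]) cube([55, 57, 2265]);
translate([337, 348, 167]) cube([358, 57, 30]);
translate([337, 348, 481]) cube([358, 57, 30]);
translate([337, 348, 795]) cube([358, 57, 30]);
translate([337, 348, 1109]) cube([358, 57, 30]);
translate([337, 348, 1423]) cube([358, 57, 30]);
translate([337, 348, 1737]) cube([358, 57, 30]);
translate([337, 348, 2051]) cube([358, 57, 30]);


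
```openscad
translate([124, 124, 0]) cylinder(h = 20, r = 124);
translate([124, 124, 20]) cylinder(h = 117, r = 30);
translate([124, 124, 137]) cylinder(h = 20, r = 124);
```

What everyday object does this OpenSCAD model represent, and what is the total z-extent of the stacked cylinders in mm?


A spool. The overall height is 157 mm.

Three coaxial cylinders, large–small–large — a spool. Two 20 mm flanges and a 117 mm core give 20 + 117 + 20 = 157 mm.


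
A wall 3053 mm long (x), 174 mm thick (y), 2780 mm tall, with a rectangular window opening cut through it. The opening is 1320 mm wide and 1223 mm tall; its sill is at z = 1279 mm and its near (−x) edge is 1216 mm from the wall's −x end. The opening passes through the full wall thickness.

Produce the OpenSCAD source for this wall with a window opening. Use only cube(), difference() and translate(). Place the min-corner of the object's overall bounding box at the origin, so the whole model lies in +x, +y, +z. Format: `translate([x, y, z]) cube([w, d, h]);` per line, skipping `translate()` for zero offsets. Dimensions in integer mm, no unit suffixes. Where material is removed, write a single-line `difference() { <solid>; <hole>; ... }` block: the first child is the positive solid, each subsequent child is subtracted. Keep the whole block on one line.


difference() { cube([3053, 174, 2780]); translate([1216, 0, 1279]) cube([1320, 174, 1223]); }


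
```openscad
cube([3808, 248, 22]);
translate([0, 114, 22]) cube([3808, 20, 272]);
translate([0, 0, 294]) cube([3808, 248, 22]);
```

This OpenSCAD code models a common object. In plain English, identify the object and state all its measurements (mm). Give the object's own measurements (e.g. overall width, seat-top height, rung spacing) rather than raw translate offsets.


An I-beam lying along x, 3808 mm long. Overall section height 316 mm. Two flanges 248 mm wide (y) and 22 mm thick, one on the floor and one at the top; a web 20 mm thick runs between them, centred on the flange width.


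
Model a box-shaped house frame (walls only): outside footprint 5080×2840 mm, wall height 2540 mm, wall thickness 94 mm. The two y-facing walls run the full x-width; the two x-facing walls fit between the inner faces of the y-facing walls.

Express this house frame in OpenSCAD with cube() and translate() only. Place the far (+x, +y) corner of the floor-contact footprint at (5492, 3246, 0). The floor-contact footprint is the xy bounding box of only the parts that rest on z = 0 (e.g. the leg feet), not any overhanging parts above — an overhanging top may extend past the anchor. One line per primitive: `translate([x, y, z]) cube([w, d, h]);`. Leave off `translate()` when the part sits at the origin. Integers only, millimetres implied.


translate([412, 406, 0]) cube([5080, 94, 2540]);
translate([412, 3152, 0]) cube([5080, 94, 2540]);
translate([412, 500, 0]) cube([94, 2652, 2540]);
translate([5398, 500, 0]) cube([94, 2652, 2540]);


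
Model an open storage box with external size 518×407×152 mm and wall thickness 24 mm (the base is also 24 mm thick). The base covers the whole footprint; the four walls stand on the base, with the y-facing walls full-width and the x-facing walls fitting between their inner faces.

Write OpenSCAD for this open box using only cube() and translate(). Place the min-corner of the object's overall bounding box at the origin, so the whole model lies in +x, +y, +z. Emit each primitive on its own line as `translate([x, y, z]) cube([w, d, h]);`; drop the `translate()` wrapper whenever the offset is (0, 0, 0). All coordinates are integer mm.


cube([518, 407, 24]);
translate([0, 0, 24]) cube([518, 24, 128]);
translate([0, 383, 24]) cube([518, 24, 128]);
translate([0, 24, 24]) cube([24, 359, 128]);
translate([494, 24, 24]) cube([24, 359, 128]);


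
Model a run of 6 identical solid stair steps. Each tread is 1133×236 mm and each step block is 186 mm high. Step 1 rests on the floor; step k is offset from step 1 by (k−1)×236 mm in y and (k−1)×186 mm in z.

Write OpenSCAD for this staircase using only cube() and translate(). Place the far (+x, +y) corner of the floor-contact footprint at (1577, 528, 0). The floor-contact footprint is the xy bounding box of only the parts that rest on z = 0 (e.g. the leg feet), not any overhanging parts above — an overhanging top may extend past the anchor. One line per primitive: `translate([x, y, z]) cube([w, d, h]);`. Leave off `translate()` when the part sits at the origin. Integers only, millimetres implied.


translate([444, 292, 0]) cube([1133, 236, 186]);
translate([444, 528, 186]) cube([1133, 236, 186]);
translate([444, 764, 372]) cube([1133, 236, 186]);
translate([444, 1000, 558]) cube([1133, 236, 186]);
translate([444, 1236, 744]) cube([1133, 236, 186]);
translate([444, 1472, 930]) cube([1133, 236, 186]);


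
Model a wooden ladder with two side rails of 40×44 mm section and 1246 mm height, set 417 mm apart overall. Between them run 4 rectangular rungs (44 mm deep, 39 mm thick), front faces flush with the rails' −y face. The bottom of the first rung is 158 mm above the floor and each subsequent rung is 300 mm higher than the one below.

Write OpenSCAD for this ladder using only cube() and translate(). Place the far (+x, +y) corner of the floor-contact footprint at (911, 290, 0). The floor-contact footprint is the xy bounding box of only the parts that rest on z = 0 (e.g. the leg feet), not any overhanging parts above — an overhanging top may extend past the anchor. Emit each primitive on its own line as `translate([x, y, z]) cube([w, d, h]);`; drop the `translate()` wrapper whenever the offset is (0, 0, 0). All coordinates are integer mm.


// rung span = 417 - 2*40 = 337
// rung[k] z = 158 + k*300
translate([494, 246, 0]) cube([40, 44, 1246]);
translate([871, 246, 0]) cube([40, 44, 1246]);
translate([534, 246, 158]) cube([337, 44, 39]);
translate([534, 246, 458]) cube([337, 44, 39]);
translate([534, 246, 758]) cube([337, 44, 39]);
translate([534, 246, 1058]) cube([337, 44, 39]);


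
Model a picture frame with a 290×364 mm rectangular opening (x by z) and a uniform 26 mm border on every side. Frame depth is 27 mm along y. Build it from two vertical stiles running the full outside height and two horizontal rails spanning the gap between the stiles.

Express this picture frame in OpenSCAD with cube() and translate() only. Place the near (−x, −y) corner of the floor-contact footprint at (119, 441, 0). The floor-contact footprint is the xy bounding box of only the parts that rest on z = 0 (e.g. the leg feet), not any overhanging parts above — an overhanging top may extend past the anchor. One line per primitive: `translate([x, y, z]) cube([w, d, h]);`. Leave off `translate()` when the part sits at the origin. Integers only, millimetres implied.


translate([119, 441, 0]) cube([26, 27, 416]);
translate([435, 441, 0]) cube([26, 27, 416]);
translate([145, 441, 0]) cube([290, 27, 26]);
translate([145, 441, 390]) cube([290, 27, 26]);


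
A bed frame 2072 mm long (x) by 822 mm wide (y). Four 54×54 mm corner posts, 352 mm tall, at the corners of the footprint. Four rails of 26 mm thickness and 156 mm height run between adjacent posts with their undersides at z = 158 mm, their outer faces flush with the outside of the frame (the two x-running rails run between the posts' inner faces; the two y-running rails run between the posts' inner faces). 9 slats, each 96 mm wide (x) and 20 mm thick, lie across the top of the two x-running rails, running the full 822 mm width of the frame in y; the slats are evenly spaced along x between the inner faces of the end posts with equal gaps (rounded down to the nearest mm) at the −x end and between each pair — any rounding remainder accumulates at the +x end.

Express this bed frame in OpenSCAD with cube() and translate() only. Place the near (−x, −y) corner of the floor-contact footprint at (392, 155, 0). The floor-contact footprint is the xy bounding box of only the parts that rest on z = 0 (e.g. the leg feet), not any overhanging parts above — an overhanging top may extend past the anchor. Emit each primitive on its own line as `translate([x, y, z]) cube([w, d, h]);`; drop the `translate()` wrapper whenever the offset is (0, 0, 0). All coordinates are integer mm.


translate([392, 155, 0]) cube([54, 54, 352]);
translate([392, 923, 0]) cube([54, 54, 352]);
translate([2410, 155, 0]) cube([54, 54, 352]);
translate([2410, 923, 0]) cube([54, 54, 352]);
translate([446, 155, 158]) cube([1964, 26, 156]);
translate([446, 951, 158]) cube([1964, 26, 156]);
translate([392, 209, 158]) cube([26, 714, 156]);
translate([2438, 209, 158]) cube([26, 714, 156]);
translate([556, 155, 314]) cube([96, 822, 20]);
translate([762, 155, 314]) cube([96, 822, 20]);
translate([968, 155, 314]) cube([96, 822, 20]);
translate([1174, 155, 314]) cube([96, 822, 20]);
translate([1380, 155, 314]) cube([96, 822, 20]);
translate([1586, 155, 314]) cube([96, 822, 20]);
translate([1792, 155, 314]) cube([96, 822, 20]);
translate([1998, 155, 314]) cube([96, 822, 20]);
translate([2204, 155, 314]) cube([96, 822, 20]);


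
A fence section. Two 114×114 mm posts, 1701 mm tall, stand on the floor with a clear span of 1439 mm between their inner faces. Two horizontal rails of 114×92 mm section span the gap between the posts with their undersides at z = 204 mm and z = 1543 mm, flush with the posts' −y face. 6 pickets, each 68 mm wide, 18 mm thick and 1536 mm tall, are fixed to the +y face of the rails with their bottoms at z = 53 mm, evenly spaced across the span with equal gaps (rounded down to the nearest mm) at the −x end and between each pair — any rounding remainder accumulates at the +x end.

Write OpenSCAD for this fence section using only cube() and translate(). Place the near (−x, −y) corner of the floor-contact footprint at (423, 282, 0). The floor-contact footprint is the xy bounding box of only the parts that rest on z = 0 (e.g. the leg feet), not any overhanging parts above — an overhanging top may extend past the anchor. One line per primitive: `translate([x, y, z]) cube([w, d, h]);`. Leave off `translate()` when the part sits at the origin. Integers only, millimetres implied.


translate([423, 282, 0]) cube([114, 114, 1701]);
translate([1976, 282, 0]) cube([114, 114, 1701]);
translate([537, 282, 204]) cube([1439, 114, 92]);
translate([537, 282, 1543]) cube([1439, 114, 92]);
translate([684, 396, 53]) cube([68, 18, 1536]);
translate([899, 396, 53]) cube([68, 18, 1536]);
translate([1114, 396, 53]) cube([68, 18, 1536]);
translate([1329, 396, 53]) cube([68, 18, 1536]);
translate([1544, 396, 53]) cube([68, 18, 1536]);
translate([1759, 396, 53]) cube([68, 18, 1536]);


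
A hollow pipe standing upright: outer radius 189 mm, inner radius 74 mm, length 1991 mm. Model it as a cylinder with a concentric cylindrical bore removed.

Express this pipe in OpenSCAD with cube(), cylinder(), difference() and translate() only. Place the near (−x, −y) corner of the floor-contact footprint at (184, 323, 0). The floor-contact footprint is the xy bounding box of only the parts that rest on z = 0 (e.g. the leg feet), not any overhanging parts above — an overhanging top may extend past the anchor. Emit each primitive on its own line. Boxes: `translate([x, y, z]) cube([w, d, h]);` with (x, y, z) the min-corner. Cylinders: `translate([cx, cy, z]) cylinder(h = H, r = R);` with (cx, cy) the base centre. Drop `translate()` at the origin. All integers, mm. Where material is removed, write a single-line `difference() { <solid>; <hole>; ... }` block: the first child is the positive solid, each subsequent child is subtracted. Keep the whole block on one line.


difference() { translate([373, 512, 0]) cylinder(h = 1991, r = 189); translate([373, 512, 0]) cylinder(h = 1991, r = 74); }


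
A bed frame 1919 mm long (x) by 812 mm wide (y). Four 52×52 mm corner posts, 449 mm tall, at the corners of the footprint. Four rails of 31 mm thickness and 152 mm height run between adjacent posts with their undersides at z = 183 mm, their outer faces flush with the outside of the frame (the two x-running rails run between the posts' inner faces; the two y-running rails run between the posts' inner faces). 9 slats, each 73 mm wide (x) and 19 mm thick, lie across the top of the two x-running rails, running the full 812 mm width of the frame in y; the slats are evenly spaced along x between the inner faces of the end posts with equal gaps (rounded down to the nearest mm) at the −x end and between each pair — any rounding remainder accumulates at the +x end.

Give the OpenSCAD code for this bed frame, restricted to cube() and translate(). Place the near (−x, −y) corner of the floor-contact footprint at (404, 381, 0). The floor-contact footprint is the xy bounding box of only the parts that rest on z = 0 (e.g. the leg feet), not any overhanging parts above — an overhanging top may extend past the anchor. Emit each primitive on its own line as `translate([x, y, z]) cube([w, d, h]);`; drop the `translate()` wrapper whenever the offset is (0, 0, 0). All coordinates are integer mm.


// slat z = rail_z + rail_h = 183 + 152 = 335
// slat gap = ⌊(1815 − 9·73) / 10⌋ = 115
translate([404, 381, 0]) cube([52, 52, 449]);
translate([404, 1141, 0]) cube([52, 52, 449]);
translate([2271, 381, 0]) cube([52, 52, 449]);
translate([2271, 1141, 0]) cube([52, 52, 449]);
translate([456, 381, 183]) cube([1815, 31, 152]);
translate([456, 1162, 183]) cube([1815, 31, 152]);
translate([404, 433, 183]) cube([31, 708, 152]);
translate([2292, 433, 183]) cube([31, 708, 152]);
translate([571, 381, 335]) cube([73, 812, 19]);
translate([759, 381, 335]) cube([73, 812, 19]);
translate([947, 381, 335]) cube([73, 812, 19]);
translate([1135, 381, 335]) cube([73, 812, 19]);
translate([1323, 381, 335]) cube([73, 812, 19]);
translate([1511, 381, 335]) cube([73, 812, 19]);
translate([1699, 381, 335]) cube([73, 812, 19]);
translate([1887, 381, 335]) cube([73, 812, 19]);
translate([2075, 381, 335]) cube([73, 812, 19]);
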